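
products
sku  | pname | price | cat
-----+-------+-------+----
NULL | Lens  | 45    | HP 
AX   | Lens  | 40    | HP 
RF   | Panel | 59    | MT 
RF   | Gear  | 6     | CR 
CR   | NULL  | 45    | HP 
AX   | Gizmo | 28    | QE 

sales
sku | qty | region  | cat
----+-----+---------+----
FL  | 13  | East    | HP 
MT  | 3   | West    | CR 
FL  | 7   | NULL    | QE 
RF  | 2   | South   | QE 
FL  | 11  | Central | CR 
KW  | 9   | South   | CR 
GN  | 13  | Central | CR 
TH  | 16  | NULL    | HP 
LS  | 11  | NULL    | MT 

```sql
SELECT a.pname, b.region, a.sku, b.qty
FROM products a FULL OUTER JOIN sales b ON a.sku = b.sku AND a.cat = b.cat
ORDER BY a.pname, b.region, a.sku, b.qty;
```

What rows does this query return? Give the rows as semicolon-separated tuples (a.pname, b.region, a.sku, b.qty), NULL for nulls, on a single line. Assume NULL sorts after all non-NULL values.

(Gear, NULL, RF, NULL); (Gizmo, NULL, AX, NULL); (Lens, NULL, AX, NULL); (Lens, NULL, NULL, NULL); (Panel, NULL, RF, NULL); (NULL, Central, NULL, 11); (NULL, Central, NULL, 13); (NULL, East, NULL, 13); (NULL, South, NULL, 2); (NULL, South, NULL, 9); (NULL, West, NULL, 3); (NULL, NULL, CR, NULL); (NULL, NULL, NULL, 7); (NULL, NULL, NULL, 11); (NULL, NULL, NULL, 16)

FULL OUTER JOIN keeps every row from both sides; unmatched rows get NULL for the other side's columns.
Matching on a.sku = b.sku AND a.cat = b.cat. A NULL in a compared column never satisfies the condition.
- a (sku=NULL, cat=HP) has no partner → padded with NULL.
- a (sku=AX, cat=HP) has no partner → padded with NULL.
- a (sku=RF, cat=MT) has no partner → padded with NULL.
- a (sku=RF, cat=CR) has no partner → padded with NULL.
- a (sku=CR, cat=HP) has no partner → padded with NULL.
- a (sku=AX, cat=QE) has no partner → padded with NULL.
- plus 9 unmatched b row(s), each kept with NULL a columns.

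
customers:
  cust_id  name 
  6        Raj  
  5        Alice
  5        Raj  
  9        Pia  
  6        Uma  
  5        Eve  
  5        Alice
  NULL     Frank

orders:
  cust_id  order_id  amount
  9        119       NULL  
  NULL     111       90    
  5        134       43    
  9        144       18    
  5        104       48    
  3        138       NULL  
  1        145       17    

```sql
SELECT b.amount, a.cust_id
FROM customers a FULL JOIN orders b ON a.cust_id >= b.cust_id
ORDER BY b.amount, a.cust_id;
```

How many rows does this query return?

FULL OUTER JOIN keeps every row from both sides; unmatched rows get NULL for the other side's columns.
Matching on a.cust_id >= b.cust_id. A NULL in a compared column never satisfies the condition.
- a[0] cust_id=6 → 4 match(es) in b → 4 row(s).
- a[1] cust_id=5 → 4 match(es) in b → 4 row(s).
- a[2] cust_id=5 → 4 match(es) in b → 4 row(s).
- a[3] cust_id=9 → 6 match(es) in b → 6 row(s).
- a[4] cust_id=6 → 4 match(es) in b → 4 row(s).
- a[5] cust_id=5 → 4 match(es) in b → 4 row(s).
- a[6] cust_id=5 → 4 match(es) in b → 4 row(s).
- a[7] cust_id=NULL → no match; kept with NULLs on the b side.
- 1 b row(s) had no a match → kept, a columns NULL.
Total: 30 matched + 2 padded = 32 rows.

32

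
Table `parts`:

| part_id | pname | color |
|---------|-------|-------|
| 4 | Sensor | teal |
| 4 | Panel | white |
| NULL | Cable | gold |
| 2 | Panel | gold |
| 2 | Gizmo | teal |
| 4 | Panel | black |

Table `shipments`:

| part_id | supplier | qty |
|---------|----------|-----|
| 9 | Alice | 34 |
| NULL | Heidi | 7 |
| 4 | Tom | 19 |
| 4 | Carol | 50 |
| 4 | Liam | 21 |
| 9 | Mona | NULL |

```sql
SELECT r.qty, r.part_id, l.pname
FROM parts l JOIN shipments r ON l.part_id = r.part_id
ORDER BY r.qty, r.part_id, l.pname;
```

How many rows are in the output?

INNER JOIN keeps only pairs where the ON condition holds.
Matching on l.part_id = r.part_id. A NULL in a compared column never satisfies the condition.
- l (part_id=4) pairs with 3 row(s) of r.
- l (part_id=4) pairs with 3 row(s) of r.
- l (part_id=NULL) has no partner → excluded.
- l (part_id=2) has no partner → excluded.
- l (part_id=2) has no partner → excluded.
- l (part_id=4) pairs with 3 row(s) of r.
Total: 9 rows.

9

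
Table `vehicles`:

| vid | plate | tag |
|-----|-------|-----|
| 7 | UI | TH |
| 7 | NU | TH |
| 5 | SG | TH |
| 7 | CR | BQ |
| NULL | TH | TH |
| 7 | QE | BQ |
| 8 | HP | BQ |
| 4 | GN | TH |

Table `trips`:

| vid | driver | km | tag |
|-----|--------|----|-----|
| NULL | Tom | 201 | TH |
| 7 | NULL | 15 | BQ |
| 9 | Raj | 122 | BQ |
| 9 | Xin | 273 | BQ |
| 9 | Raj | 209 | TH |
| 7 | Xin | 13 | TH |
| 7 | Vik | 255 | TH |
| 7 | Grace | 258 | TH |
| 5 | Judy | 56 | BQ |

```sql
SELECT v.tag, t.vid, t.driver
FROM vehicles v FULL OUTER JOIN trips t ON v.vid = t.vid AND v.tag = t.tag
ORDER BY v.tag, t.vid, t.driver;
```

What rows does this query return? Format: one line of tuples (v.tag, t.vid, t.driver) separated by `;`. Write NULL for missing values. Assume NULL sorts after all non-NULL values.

(BQ, 7, NULL); (BQ, 7, NULL); (BQ, NULL, NULL); (TH, 7, Grace); (TH, 7, Grace); (TH, 7, Vik); (TH, 7, Vik); (TH, 7, Xin); (TH, 7, Xin); (TH, NULL, NULL); (TH, NULL, NULL); (TH, NULL, NULL); (NULL, 5, Judy); (NULL, 9, Raj); (NULL, 9, Raj); (NULL, 9, Xin); (NULL, NULL, Tom)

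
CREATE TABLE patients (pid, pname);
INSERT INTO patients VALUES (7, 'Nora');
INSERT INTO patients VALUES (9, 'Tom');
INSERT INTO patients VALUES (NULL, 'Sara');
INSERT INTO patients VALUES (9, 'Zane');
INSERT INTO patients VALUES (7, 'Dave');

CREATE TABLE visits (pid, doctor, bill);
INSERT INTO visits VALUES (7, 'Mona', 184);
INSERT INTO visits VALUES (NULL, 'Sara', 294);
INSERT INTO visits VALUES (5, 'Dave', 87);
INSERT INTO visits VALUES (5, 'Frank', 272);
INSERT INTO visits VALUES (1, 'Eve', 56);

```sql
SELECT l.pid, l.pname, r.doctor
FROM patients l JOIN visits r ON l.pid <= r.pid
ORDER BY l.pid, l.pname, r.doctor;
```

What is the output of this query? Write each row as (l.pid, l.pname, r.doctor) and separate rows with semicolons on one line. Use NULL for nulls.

(7, Dave, Mona); (7, Nora, Mona)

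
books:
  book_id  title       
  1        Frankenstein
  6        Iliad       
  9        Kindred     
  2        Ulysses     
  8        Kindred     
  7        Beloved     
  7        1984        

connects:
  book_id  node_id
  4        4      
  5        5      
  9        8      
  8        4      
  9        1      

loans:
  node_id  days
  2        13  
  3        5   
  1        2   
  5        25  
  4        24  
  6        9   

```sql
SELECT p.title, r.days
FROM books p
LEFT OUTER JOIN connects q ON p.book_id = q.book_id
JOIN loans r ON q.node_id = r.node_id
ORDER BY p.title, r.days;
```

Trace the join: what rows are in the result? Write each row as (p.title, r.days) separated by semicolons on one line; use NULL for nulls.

(Kindred, 2); (Kindred, 24)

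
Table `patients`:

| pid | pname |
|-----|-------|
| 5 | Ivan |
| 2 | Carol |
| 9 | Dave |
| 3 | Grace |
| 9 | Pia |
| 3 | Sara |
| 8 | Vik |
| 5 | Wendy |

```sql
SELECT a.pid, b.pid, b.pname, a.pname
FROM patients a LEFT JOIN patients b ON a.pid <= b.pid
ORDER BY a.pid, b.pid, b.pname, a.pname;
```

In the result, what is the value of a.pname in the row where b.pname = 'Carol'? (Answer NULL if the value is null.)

Carol

LEFT JOIN keeps every row from `patients a`; unmatched rows get NULL for `patients b`'s columns.
Matching on a.pid <= b.pid.
- a (pid=5) pairs with 5 row(s) of b.
- a (pid=2) pairs with 8 row(s) of b.
- a (pid=9) pairs with 2 row(s) of b.
- a (pid=3) pairs with 7 row(s) of b.
- a (pid=9) pairs with 2 row(s) of b.
- a (pid=3) pairs with 7 row(s) of b.
- a (pid=8) pairs with 3 row(s) of b.
- a (pid=5) pairs with 5 row(s) of b.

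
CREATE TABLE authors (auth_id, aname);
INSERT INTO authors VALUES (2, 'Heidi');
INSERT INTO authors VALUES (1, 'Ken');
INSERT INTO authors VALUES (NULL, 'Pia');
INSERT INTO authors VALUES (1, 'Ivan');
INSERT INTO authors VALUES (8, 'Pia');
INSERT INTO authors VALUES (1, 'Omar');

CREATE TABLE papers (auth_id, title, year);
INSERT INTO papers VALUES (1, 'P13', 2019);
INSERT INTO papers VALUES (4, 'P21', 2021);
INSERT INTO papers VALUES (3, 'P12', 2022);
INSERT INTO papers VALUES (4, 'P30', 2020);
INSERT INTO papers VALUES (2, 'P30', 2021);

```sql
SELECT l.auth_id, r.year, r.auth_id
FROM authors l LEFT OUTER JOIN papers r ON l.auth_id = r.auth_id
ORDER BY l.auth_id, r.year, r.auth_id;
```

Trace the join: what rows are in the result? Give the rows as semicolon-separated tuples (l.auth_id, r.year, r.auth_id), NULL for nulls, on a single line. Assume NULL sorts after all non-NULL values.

(1, 2019, 1); (1, 2019, 1); (1, 2019, 1); (2, 2021, 2); (8, NULL, NULL); (NULL, NULL, NULL)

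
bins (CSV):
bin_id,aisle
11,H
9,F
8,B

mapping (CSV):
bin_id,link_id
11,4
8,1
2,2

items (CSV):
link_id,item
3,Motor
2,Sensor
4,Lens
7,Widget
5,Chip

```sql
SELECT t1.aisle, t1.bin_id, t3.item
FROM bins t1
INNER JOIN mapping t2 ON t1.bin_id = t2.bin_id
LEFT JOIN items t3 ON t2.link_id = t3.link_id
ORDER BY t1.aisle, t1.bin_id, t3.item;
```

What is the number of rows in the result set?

Joins associate left-to-right: bins INNER JOIN mapping on bin_id gives 2 intermediate row(s).
Then LEFT JOIN `items t3` on link_id: each of those 2 rows is kept; rows whose t2.link_id has no match in t3 get NULL for t3's columns.
Result: 2 row(s).

2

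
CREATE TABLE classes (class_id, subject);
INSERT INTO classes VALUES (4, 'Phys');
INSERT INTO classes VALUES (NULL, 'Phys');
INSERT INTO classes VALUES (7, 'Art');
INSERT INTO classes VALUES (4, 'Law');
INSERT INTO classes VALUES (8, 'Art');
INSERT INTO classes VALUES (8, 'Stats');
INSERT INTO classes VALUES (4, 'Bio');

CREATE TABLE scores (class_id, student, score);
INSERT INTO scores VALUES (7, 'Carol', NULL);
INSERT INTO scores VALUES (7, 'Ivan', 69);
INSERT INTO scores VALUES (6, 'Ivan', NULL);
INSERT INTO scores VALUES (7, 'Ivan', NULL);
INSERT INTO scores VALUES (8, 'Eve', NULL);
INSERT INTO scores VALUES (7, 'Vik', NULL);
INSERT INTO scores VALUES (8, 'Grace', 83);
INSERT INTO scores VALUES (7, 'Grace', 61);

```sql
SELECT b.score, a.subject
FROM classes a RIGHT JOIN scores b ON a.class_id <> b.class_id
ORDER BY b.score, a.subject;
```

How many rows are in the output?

RIGHT JOIN keeps every row from `scores`; unmatched rows get NULL for `classes`'s columns.
Matching on a.class_id <> b.class_id. A NULL in a compared column never satisfies the condition.
Matched pairs: 39; unmatched b rows kept: 0.
Total: 39 rows.

39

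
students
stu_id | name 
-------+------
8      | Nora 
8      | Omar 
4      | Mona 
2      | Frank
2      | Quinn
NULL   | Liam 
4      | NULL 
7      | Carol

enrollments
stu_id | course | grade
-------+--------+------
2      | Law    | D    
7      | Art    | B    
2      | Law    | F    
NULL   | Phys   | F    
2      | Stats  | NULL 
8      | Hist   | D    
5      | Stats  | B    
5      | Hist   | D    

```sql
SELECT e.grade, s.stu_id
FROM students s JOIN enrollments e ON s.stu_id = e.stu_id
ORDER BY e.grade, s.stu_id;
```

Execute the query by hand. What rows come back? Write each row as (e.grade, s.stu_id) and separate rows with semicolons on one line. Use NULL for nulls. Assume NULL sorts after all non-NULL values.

(B, 7); (D, 2); (D, 2); (D, 8); (D, 8); (F, 2); (F, 2); (NULL, 2); (NULL, 2)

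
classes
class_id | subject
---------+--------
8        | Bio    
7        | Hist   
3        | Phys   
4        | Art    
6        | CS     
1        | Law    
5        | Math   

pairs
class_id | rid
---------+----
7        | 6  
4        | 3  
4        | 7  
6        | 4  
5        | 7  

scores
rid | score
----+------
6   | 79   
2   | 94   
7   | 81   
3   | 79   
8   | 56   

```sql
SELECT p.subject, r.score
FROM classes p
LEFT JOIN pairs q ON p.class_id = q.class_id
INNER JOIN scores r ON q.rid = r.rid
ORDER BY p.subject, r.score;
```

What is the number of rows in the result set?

Step 1 — p LEFT JOIN q on class_id → 8 row(s).
Then INNER JOIN `scores r` on rid: keep only rows whose q.rid appears in r.
Result: 4 row(s).

4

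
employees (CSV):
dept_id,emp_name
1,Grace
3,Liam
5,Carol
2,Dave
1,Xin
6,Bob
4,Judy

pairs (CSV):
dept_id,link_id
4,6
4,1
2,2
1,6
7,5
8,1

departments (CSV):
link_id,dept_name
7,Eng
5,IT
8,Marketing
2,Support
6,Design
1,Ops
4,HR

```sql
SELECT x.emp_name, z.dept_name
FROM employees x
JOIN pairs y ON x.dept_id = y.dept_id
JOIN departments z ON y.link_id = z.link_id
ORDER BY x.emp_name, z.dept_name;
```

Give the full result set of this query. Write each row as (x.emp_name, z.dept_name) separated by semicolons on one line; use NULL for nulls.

Step 1 — x INNER JOIN y on dept_id → 5 row(s).
Then INNER JOIN `departments z` on link_id: keep only rows whose y.link_id appears in z.

(Dave, Support); (Grace, Design); (Judy, Design); (Judy, Ops); (Xin, Design)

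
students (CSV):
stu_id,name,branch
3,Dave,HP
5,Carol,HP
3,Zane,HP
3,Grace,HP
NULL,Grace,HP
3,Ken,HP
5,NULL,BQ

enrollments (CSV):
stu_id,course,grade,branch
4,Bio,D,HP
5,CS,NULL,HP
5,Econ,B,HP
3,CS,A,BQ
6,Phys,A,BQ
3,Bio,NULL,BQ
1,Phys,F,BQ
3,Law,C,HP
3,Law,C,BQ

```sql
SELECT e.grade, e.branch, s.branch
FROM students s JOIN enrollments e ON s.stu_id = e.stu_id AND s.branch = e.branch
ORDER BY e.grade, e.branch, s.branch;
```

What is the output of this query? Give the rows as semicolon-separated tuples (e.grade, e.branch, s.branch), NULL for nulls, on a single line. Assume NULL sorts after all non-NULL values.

INNER JOIN keeps only pairs where the ON condition holds.
Matching on s.stu_id = e.stu_id AND s.branch = e.branch. A NULL in a compared column never satisfies the condition.
- s row (stu_id=3, branch=HP): matches 1 e row(s) → 1 output row(s).
- s row (stu_id=5, branch=HP): matches 2 e row(s) → 2 output row(s).
- s row (stu_id=3, branch=HP): matches 1 e row(s) → 1 output row(s).
- s row (stu_id=3, branch=HP): matches 1 e row(s) → 1 output row(s).
- s row (stu_id=NULL, branch=HP): no match → dropped.
- s row (stu_id=3, branch=HP): matches 1 e row(s) → 1 output row(s).
- s row (stu_id=5, branch=BQ): no match → dropped.
After projecting and ordering:
e.grade | e.branch | s.branch
B | HP | HP
C | HP | HP
C | HP | HP
C | HP | HP
C | HP | HP
NULL | HP | HP

(B, HP, HP); (C, HP, HP); (C, HP, HP); (C, HP, HP); (C, HP, HP); (NULL, HP, HP)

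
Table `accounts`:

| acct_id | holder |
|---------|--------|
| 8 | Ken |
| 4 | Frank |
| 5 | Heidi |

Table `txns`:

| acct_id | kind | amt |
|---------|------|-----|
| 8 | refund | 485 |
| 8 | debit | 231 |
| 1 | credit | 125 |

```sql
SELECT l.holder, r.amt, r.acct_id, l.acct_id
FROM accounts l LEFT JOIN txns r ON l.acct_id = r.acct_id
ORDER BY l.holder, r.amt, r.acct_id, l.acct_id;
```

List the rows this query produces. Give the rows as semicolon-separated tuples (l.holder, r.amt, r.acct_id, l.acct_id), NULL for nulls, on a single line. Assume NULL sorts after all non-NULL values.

LEFT JOIN keeps every row from `accounts`; unmatched rows get NULL for `txns`'s columns.
Matching on l.acct_id = r.acct_id.
Matched pairs: 2; unmatched l rows kept: 2.

(Frank, NULL, NULL, 4); (Heidi, NULL, NULL, 5); (Ken, 231, 8, 8); (Ken, 485, 8, 8)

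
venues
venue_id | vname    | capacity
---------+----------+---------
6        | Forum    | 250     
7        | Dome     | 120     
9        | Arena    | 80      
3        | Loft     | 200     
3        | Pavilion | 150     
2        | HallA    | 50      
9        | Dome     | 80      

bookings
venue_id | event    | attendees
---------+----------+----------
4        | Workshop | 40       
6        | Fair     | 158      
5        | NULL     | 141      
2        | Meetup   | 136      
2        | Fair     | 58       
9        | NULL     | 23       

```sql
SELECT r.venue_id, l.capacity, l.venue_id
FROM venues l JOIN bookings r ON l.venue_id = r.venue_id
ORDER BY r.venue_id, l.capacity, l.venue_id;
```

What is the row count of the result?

5

INNER JOIN keeps only pairs where the ON condition holds.
Matching on l.venue_id = r.venue_id.
Matched pairs: 5.
Total: 5 rows.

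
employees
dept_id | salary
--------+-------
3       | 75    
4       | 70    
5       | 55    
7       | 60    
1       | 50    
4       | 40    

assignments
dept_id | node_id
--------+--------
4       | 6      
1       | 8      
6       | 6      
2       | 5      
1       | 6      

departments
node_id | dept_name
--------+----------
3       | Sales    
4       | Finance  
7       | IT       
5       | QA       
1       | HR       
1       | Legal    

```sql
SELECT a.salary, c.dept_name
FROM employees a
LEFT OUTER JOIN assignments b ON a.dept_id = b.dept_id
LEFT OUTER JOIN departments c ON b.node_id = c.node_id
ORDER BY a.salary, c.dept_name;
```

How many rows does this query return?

Step 1 — a LEFT JOIN b on dept_id → 7 row(s).
Then LEFT JOIN `departments c` on node_id: each of those 7 rows is kept; rows whose b.node_id has no match in c get NULL for c's columns.
Result: 7 row(s).

7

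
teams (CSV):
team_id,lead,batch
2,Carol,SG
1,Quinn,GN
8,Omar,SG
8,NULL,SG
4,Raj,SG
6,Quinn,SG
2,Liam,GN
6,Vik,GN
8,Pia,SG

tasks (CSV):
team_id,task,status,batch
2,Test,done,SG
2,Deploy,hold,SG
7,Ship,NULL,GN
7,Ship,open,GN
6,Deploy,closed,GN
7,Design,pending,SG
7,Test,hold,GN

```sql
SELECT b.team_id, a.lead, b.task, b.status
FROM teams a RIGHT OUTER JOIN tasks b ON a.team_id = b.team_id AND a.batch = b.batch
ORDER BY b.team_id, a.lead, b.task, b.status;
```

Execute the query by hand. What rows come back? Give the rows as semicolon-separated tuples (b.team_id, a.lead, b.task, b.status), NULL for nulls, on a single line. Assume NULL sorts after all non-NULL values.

RIGHT JOIN keeps every row from `tasks`; unmatched rows get NULL for `teams`'s columns.
Matching on a.team_id = b.team_id AND a.batch = b.batch.
Matched pairs: 3; unmatched b rows kept: 4.

(2, Carol, Deploy, hold); (2, Carol, Test, done); (6, Vik, Deploy, closed); (7, NULL, Design, pending); (7, NULL, Ship, open); (7, NULL, Ship, NULL); (7, NULL, Test, hold)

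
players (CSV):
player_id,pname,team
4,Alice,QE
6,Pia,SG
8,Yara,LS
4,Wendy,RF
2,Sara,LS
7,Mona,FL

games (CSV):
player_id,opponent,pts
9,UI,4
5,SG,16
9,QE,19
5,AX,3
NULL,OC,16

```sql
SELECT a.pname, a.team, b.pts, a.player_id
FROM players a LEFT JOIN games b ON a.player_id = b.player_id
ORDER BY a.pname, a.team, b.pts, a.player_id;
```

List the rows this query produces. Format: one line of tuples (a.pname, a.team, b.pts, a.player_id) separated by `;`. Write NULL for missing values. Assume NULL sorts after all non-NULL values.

LEFT JOIN keeps every row from `players`; unmatched rows get NULL for `games`'s columns.
Matching on a.player_id = b.player_id. A NULL in a compared column never satisfies the condition.
Matched pairs: 0; unmatched a rows kept: 6.

(Alice, QE, NULL, 4); (Mona, FL, NULL, 7); (Pia, SG, NULL, 6); (Sara, LS, NULL, 2); (Wendy, RF, NULL, 4); (Yara, LS, NULL, 8)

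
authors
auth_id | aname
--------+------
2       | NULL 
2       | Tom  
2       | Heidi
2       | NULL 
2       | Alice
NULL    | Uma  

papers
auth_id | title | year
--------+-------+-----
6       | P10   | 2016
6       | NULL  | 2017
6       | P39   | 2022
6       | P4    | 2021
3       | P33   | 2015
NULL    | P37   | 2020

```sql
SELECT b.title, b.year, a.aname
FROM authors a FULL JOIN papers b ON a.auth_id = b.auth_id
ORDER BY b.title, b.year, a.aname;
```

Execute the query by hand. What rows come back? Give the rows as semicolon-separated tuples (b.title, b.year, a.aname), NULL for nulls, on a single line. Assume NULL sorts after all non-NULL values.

FULL OUTER JOIN keeps every row from both sides; unmatched rows get NULL for the other side's columns.
Matching on a.auth_id = b.auth_id. A NULL in a compared column never satisfies the condition.
Matched pairs: 0; unmatched a rows kept: 6; unmatched b rows kept: 6.

(P10, 2016, NULL); (P33, 2015, NULL); (P37, 2020, NULL); (P39, 2022, NULL); (P4, 2021, NULL); (NULL, 2017, NULL); (NULL, NULL, Alice); (NULL, NULL, Heidi); (NULL, NULL, Tom); (NULL, NULL, Uma); (NULL, NULL, NULL); (NULL, NULL, NULL)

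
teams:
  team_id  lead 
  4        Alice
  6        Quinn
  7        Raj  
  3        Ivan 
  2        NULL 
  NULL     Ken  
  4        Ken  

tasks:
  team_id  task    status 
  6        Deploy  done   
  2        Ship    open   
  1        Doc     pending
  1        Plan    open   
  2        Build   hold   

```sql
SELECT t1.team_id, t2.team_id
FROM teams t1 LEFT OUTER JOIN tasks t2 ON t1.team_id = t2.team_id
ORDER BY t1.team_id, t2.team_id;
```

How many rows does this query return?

8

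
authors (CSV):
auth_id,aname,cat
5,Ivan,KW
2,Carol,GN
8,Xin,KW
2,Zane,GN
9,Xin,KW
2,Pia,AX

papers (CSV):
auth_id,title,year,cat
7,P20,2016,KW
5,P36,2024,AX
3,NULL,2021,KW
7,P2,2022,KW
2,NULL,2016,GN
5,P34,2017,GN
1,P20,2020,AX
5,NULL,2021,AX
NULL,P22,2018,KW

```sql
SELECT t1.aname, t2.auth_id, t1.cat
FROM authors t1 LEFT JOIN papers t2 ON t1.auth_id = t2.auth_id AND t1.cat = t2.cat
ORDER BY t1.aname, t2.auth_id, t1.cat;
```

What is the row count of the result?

LEFT JOIN keeps every row from `authors`; unmatched rows get NULL for `papers`'s columns.
Matching on t1.auth_id = t2.auth_id AND t1.cat = t2.cat. A NULL in a compared column never satisfies the condition.
Matched pairs: 2; unmatched t1 rows kept: 4.
Total: 2 matched + 4 padded = 6 rows.

6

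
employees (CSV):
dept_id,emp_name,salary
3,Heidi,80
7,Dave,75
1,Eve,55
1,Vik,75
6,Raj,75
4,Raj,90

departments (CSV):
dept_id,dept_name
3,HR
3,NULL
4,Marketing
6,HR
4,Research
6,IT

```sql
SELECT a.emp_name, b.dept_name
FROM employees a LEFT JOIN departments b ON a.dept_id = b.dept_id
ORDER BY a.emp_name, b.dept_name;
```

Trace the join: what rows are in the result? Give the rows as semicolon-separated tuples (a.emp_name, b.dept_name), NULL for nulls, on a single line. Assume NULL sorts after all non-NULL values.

(Dave, NULL); (Eve, NULL); (Heidi, HR); (Heidi, NULL); (Raj, HR); (Raj, IT); (Raj, Marketing); (Raj, Research); (Vik, NULL)

LEFT JOIN keeps every row from `employees`; unmatched rows get NULL for `departments`'s columns.
Matching on a.dept_id = b.dept_id.
- dept_id=3: 2 matching b row(s), so 2 row(s) emitted.
- dept_id=7: no b row matches, row kept with b columns NULL.
- dept_id=1: no b row matches, row kept with b columns NULL.
- dept_id=1: no b row matches, row kept with b columns NULL.
- dept_id=6: 2 matching b row(s), so 2 row(s) emitted.
- dept_id=4: 2 matching b row(s), so 2 row(s) emitted.
After projecting and ordering:
a.emp_name | b.dept_name
Dave | NULL
Eve | NULL
Heidi | HR
Heidi | NULL
Raj | HR
Raj | IT
Raj | Marketing
Raj | Research
Vik | NULL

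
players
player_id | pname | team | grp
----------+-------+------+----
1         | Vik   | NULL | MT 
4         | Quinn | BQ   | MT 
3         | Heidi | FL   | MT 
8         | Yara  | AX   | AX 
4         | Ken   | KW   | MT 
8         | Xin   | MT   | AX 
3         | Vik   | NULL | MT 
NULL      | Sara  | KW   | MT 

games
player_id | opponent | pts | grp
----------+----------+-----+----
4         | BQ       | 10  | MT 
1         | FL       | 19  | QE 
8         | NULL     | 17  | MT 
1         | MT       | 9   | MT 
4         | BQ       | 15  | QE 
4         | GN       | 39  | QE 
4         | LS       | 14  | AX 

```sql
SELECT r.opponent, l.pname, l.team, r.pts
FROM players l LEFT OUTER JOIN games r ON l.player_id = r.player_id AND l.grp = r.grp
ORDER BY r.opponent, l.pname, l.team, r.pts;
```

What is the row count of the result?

LEFT JOIN keeps every row from `players`; unmatched rows get NULL for `games`'s columns.
Matching on l.player_id = r.player_id AND l.grp = r.grp. A NULL in a compared column never satisfies the condition.
Matched pairs: 3; unmatched l rows kept: 5.
Total: 3 matched + 5 padded = 8 rows.

8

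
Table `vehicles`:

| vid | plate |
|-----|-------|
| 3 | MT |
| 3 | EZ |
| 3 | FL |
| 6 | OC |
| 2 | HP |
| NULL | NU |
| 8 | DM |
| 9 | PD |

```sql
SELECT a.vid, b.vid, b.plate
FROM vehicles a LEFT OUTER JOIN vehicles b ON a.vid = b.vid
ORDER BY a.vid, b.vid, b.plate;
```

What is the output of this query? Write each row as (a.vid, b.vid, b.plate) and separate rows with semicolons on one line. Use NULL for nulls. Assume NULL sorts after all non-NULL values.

(2, 2, HP); (3, 3, EZ); (3, 3, EZ); (3, 3, EZ); (3, 3, FL); (3, 3, FL); (3, 3, FL); (3, 3, MT); (3, 3, MT); (3, 3, MT); (6, 6, OC); (8, 8, DM); (9, 9, PD); (NULL, NULL, NULL)

LEFT JOIN keeps every row from `vehicles a`; unmatched rows get NULL for `vehicles b`'s columns.
Matching on a.vid = b.vid. A NULL in a compared column never satisfies the condition.
- a[0] vid=3 → 3 match(es) in b → 3 row(s).
- a[1] vid=3 → 3 match(es) in b → 3 row(s).
- a[2] vid=3 → 3 match(es) in b → 3 row(s).
- a[3] vid=6 → 1 match(es) in b → 1 row(s).
- a[4] vid=2 → 1 match(es) in b → 1 row(s).
- a[5] vid=NULL → no match; kept with NULLs on the b side.
- a[6] vid=8 → 1 match(es) in b → 1 row(s).
- a[7] vid=9 → 1 match(es) in b → 1 row(s).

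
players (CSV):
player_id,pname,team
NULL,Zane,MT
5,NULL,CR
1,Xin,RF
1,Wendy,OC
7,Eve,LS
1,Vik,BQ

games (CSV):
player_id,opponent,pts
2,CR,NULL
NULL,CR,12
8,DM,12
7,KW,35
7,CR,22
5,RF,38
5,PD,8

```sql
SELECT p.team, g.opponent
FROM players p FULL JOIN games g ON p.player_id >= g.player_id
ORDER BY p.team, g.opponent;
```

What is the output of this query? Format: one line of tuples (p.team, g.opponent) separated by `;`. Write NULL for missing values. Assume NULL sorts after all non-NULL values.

FULL OUTER JOIN keeps every row from both sides; unmatched rows get NULL for the other side's columns.
Matching on p.player_id >= g.player_id. A NULL in a compared column never satisfies the condition.
- p row (player_id=NULL): no match → kept, g columns NULL.
- p row (player_id=5): matches 3 g row(s) → 3 output row(s).
- p row (player_id=1): no match → kept, g columns NULL.
- p row (player_id=1): no match → kept, g columns NULL.
- p row (player_id=7): matches 5 g row(s) → 5 output row(s).
- p row (player_id=1): no match → kept, g columns NULL.
- 2 row(s) from g found no p partner → padded with NULL.

(BQ, NULL); (CR, CR); (CR, PD); (CR, RF); (LS, CR); (LS, CR); (LS, KW); (LS, PD); (LS, RF); (MT, NULL); (OC, NULL); (RF, NULL); (NULL, CR); (NULL, DM)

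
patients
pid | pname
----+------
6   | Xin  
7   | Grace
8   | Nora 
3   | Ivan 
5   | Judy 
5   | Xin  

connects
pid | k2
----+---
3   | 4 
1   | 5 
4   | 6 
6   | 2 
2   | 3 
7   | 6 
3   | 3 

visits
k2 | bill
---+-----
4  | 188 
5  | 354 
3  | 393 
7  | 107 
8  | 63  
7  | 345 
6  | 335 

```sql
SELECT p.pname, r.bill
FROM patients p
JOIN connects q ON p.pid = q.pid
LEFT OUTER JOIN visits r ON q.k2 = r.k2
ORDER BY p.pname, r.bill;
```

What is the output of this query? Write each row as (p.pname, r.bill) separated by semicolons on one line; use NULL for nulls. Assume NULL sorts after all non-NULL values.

Step 1 — p INNER JOIN q on pid → 4 row(s).
Then LEFT JOIN `visits r` on k2: each of those 4 rows is kept; rows whose q.k2 has no match in r get NULL for r's columns.

(Grace, 335); (Ivan, 188); (Ivan, 393); (Xin, NULL)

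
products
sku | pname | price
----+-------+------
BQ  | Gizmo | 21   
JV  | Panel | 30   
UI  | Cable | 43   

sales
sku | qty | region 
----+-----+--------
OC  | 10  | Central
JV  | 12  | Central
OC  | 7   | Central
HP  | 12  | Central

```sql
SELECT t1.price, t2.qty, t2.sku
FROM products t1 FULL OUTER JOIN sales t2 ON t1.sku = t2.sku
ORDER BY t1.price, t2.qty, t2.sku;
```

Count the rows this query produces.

FULL OUTER JOIN keeps every row from both sides; unmatched rows get NULL for the other side's columns.
Matching on t1.sku = t2.sku.
- t1[0] sku=BQ → no match; kept with NULLs on the t2 side.
- t1[1] sku=JV → 1 match(es) in t2 → 1 row(s).
- t1[2] sku=UI → no match; kept with NULLs on the t2 side.
- plus 3 unmatched t2 row(s), each kept with NULL t1 columns.
Total: 1 matched + 5 padded = 6 rows.

6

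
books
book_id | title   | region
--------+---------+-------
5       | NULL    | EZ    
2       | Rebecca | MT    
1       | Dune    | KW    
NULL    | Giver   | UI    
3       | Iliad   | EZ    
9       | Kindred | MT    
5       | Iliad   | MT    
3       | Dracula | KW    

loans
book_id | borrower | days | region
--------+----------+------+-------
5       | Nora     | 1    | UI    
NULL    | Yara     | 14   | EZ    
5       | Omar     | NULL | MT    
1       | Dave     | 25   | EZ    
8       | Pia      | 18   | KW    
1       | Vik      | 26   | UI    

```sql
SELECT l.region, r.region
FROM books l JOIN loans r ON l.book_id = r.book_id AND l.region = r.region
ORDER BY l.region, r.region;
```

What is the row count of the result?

1

INNER JOIN keeps only pairs where the ON condition holds.
Matching on l.book_id = r.book_id AND l.region = r.region. A NULL in a compared column never satisfies the condition.
Matched pairs: 1.
Total: 1 rows.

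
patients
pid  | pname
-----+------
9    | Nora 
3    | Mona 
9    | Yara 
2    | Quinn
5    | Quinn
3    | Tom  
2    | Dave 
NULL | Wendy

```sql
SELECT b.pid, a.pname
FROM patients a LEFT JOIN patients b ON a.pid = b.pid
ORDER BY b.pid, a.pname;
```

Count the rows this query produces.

LEFT JOIN keeps every row from `patients a`; unmatched rows get NULL for `patients b`'s columns.
Matching on a.pid = b.pid. A NULL in a compared column never satisfies the condition.
- a[0] pid=9 → 2 match(es) in b → 2 row(s).
- a[1] pid=3 → 2 match(es) in b → 2 row(s).
- a[2] pid=9 → 2 match(es) in b → 2 row(s).
- a[3] pid=2 → 2 match(es) in b → 2 row(s).
- a[4] pid=5 → 1 match(es) in b → 1 row(s).
- a[5] pid=3 → 2 match(es) in b → 2 row(s).
- a[6] pid=2 → 2 match(es) in b → 2 row(s).
- a[7] pid=NULL → no match; kept with NULLs on the b side.
Total: 13 matched + 1 padded = 14 rows.

14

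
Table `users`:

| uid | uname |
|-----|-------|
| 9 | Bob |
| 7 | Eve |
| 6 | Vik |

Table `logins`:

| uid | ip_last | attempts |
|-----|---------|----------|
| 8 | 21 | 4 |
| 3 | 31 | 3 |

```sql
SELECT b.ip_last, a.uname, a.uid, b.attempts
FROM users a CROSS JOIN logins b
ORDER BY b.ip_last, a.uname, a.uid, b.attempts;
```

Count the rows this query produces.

6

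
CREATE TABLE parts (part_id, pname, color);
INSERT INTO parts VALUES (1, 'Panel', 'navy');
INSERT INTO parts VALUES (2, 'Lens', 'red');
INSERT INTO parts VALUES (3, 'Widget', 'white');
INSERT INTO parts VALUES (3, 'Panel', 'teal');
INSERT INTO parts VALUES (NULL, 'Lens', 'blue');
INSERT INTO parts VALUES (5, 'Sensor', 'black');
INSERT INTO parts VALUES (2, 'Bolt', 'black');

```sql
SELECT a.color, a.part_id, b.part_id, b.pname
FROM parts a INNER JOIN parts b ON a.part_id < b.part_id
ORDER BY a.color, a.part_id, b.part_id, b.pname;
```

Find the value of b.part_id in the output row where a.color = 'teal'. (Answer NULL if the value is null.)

5

INNER JOIN keeps only pairs where the ON condition holds.
Matching on a.part_id < b.part_id. A NULL in a compared column never satisfies the condition.
- a[0] part_id=1 → 5 match(es) in b → 5 row(s).
- a[1] part_id=2 → 3 match(es) in b → 3 row(s).
- a[2] part_id=3 → 1 match(es) in b → 1 row(s).
- a[3] part_id=3 → 1 match(es) in b → 1 row(s).
- a[4] part_id=NULL → no match; dropped.
- a[5] part_id=5 → no match; dropped.
- a[6] part_id=2 → 3 match(es) in b → 3 row(s).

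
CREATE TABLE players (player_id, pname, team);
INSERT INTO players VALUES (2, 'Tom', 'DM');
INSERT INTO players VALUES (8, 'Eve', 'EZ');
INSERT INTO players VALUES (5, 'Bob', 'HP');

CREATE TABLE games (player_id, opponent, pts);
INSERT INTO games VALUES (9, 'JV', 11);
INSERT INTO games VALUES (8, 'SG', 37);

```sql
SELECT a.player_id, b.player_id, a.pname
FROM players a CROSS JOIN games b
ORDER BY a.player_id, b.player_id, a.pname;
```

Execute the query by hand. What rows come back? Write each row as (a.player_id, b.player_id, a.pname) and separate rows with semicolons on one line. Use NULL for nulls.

(2, 8, Tom); (2, 9, Tom); (5, 8, Bob); (5, 9, Bob); (8, 8, Eve); (8, 9, Eve)

CROSS JOIN pairs every row of `players` with every row of `games`: 3 × 2 = 6 rows.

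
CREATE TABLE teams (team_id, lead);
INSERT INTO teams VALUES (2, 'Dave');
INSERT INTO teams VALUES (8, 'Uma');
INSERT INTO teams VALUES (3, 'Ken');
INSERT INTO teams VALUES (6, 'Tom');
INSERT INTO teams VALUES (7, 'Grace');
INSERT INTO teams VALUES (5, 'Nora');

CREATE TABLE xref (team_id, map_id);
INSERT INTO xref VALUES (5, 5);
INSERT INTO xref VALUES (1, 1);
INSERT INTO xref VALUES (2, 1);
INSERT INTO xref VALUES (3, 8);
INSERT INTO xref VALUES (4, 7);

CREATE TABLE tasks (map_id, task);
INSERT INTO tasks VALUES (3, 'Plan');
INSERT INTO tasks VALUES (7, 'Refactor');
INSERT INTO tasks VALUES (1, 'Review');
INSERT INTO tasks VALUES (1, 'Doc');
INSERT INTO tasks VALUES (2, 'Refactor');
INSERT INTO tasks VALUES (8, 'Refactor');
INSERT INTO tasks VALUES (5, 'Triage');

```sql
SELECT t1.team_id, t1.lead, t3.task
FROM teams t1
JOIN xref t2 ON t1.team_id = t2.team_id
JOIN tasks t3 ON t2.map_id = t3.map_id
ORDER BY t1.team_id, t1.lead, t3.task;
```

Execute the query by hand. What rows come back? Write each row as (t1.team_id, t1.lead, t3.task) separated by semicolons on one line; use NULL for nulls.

(2, Dave, Doc); (2, Dave, Review); (3, Ken, Refactor); (5, Nora, Triage)

Step 1 — t1 INNER JOIN t2 on team_id → 3 row(s).
Then INNER JOIN `tasks t3` on map_id: keep only rows whose t2.map_id appears in t3.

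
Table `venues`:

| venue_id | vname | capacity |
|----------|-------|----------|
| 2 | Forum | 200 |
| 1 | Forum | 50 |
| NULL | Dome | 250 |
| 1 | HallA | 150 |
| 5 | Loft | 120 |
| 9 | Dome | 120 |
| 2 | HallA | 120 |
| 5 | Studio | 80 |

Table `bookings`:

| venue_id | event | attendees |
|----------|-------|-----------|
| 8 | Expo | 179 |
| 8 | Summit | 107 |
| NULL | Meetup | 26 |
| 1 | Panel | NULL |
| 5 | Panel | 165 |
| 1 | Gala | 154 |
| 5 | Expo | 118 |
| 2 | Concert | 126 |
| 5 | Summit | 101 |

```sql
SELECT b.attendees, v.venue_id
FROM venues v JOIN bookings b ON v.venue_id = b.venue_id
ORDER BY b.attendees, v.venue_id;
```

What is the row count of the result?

12

INNER JOIN keeps only pairs where the ON condition holds.
Matching on v.venue_id = b.venue_id. A NULL in a compared column never satisfies the condition.
Matched pairs: 12.
Total: 12 rows.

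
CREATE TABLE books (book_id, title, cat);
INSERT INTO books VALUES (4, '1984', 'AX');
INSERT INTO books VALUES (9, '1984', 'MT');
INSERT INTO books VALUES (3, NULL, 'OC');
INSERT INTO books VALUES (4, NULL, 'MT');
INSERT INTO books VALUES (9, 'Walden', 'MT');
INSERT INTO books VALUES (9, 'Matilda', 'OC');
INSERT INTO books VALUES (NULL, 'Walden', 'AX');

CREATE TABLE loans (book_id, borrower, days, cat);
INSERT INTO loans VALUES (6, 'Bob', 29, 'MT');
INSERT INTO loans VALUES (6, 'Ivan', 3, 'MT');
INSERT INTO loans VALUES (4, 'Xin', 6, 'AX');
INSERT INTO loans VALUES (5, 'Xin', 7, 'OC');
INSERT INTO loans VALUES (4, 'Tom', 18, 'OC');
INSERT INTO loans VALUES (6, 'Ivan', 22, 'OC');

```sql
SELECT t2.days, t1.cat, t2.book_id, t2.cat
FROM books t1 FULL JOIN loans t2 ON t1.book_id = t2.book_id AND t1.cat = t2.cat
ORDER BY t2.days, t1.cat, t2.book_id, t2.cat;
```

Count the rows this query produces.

12

FULL OUTER JOIN keeps every row from both sides; unmatched rows get NULL for the other side's columns.
Matching on t1.book_id = t2.book_id AND t1.cat = t2.cat. A NULL in a compared column never satisfies the condition.
- t1 row (book_id=4, cat=AX): matches 1 t2 row(s) → 1 output row(s).
- t1 row (book_id=9, cat=MT): no match → kept, t2 columns NULL.
- t1 row (book_id=3, cat=OC): no match → kept, t2 columns NULL.
- t1 row (book_id=4, cat=MT): no match → kept, t2 columns NULL.
- t1 row (book_id=9, cat=MT): no match → kept, t2 columns NULL.
- t1 row (book_id=9, cat=OC): no match → kept, t2 columns NULL.
- t1 row (book_id=NULL, cat=AX): no match → kept, t2 columns NULL.
- 5 row(s) from t2 found no t1 partner → padded with NULL.
Total: 1 matched + 11 padded = 12 rows.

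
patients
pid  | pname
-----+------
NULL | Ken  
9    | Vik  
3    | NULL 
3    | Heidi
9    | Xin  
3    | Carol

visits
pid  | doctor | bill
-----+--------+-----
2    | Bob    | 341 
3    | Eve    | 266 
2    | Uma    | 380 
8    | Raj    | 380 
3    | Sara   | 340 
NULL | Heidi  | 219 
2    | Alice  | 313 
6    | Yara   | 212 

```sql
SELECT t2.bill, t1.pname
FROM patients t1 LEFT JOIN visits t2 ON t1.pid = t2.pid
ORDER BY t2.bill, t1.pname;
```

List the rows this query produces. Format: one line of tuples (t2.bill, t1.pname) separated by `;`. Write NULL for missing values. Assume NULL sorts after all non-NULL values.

LEFT JOIN keeps every row from `patients`; unmatched rows get NULL for `visits`'s columns.
Matching on t1.pid = t2.pid. A NULL in a compared column never satisfies the condition.
- t1 (pid=NULL) has no partner → padded with NULL.
- t1 (pid=9) has no partner → padded with NULL.
- t1 (pid=3) pairs with 2 row(s) of t2.
- t1 (pid=3) pairs with 2 row(s) of t2.
- t1 (pid=9) has no partner → padded with NULL.
- t1 (pid=3) pairs with 2 row(s) of t2.
After projecting and ordering:
t2.bill | t1.pname
266 | Carol
266 | Heidi
266 | NULL
340 | Carol
340 | Heidi
340 | NULL
NULL | Ken
NULL | Vik
NULL | Xin

(266, Carol); (266, Heidi); (266, NULL); (340, Carol); (340, Heidi); (340, NULL); (NULL, Ken); (NULL, Vik); (NULL, Xin)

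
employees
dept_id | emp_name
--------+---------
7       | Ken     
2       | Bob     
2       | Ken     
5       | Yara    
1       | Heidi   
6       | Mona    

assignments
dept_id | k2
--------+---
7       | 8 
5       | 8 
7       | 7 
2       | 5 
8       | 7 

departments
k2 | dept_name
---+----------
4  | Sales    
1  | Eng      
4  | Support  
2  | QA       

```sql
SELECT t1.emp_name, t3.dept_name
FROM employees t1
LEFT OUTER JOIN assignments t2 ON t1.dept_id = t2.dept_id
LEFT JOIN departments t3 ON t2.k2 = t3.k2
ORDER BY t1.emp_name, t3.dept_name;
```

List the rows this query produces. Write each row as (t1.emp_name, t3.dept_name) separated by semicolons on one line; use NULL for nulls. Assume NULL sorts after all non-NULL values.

Step 1 — t1 LEFT JOIN t2 on dept_id → 7 row(s).
Then LEFT JOIN `departments t3` on k2: each of those 7 rows is kept; rows whose t2.k2 has no match in t3 get NULL for t3's columns.

(Bob, NULL); (Heidi, NULL); (Ken, NULL); (Ken, NULL); (Ken, NULL); (Mona, NULL); (Yara, NULL)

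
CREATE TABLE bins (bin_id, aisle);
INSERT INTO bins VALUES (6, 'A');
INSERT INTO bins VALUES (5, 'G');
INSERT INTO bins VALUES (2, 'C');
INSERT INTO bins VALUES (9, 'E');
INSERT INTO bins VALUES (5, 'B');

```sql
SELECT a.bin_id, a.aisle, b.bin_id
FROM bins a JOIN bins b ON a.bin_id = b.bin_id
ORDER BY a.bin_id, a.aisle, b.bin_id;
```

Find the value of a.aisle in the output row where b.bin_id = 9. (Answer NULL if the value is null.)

INNER JOIN keeps only pairs where the ON condition holds.
Matching on a.bin_id = b.bin_id.
- a row (bin_id=6): matches 1 b row(s) → 1 output row(s).
- a row (bin_id=5): matches 2 b row(s) → 2 output row(s).
- a row (bin_id=2): matches 1 b row(s) → 1 output row(s).
- a row (bin_id=9): matches 1 b row(s) → 1 output row(s).
- a row (bin_id=5): matches 2 b row(s) → 2 output row(s).

E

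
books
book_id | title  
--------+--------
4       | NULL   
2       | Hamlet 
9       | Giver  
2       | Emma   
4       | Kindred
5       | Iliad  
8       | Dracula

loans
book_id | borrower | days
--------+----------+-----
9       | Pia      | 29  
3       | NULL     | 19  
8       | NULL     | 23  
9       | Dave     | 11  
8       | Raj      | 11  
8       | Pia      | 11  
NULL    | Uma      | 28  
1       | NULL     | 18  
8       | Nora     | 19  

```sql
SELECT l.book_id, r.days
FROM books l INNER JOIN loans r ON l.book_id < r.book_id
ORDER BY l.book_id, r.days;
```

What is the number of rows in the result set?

INNER JOIN keeps only pairs where the ON condition holds.
Matching on l.book_id < r.book_id. A NULL in a compared column never satisfies the condition.
Matched pairs: 34.
Total: 34 rows.

34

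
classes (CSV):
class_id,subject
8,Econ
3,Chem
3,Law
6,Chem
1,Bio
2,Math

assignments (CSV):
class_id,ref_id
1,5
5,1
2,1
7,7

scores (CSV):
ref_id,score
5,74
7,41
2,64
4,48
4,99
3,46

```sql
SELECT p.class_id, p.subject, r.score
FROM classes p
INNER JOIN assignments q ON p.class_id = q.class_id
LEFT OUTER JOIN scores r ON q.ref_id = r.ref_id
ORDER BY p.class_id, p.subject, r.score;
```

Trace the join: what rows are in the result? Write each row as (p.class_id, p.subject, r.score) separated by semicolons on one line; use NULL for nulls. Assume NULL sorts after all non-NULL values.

Step 1 — p INNER JOIN q on class_id → 2 row(s).
Then LEFT JOIN `scores r` on ref_id: each of those 2 rows is kept; rows whose q.ref_id has no match in r get NULL for r's columns.

(1, Bio, 74); (2, Math, NULL)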